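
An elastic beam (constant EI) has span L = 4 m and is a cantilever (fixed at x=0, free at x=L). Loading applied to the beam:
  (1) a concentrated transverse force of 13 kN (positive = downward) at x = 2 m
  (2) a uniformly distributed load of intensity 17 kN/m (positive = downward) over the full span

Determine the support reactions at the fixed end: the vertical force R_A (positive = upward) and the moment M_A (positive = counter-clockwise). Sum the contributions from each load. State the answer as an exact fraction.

R_A = 81 kN, M_A = 162 kN·m

Load 1 — point force P=13 kN at a=2 m (b=L-a=2):
  R_A = P = 13 kN
  M_A = Pa = 13·2 = 26 kN·m
Load 2 — uniform load w=17 kN/m over full span:
  R_A = wL = 17·4 = 68 kN
  M_A = wL²/2 = 17·4²/2 = 136 kN·m
Superposition: R_A = 81 kN, M_A = 162 kN·m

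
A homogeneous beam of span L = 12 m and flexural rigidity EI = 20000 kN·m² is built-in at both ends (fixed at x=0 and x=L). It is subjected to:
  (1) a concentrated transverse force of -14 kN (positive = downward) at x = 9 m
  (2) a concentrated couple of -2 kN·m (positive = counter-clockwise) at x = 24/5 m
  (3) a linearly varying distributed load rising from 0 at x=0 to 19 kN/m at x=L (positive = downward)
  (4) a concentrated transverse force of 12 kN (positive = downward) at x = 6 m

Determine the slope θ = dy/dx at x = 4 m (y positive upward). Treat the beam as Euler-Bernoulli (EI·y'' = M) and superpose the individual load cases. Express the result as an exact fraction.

θ(4) = -13393/2250000 rad

Load 1 — point force P=-14 kN at a=9 m (b=L-a=3):
  θ_1 = -Pb²x(2aL-(3a+b)x)/(2L³EI)  [x≤a] = -(-14)·3²·4·(2·9·12-(3·9+3)·4)/(2·12³·20000) = 7/10000 rad
Load 2 — applied couple M₀=-2 kN·m at a=24/5 m (b=L-a=36/5):
  θ_2 = (R_Ax²/2 - M_Ax)/EI  [x≤a] with R_A=-6/25, M_A=-6/25 = ((-6/25)·4²/2 - (-6/25)·4)/20000 = -3/62500 rad
Load 3 — triangular load w₀=19 kN/m (0→w₀ over full span):
  θ_3 = -w₀(2x(L-x)(L-2x)(x+2L)+x²(L-x)²)/(120LEI) = -19·(2·4·(12-4)·(12-2·4)·(4+2·12)+4²·(12-4)²)/(120·12·20000) = -152/28125 rad
Load 4 — point force P=12 kN at a=6 m (b=L-a=6):
  θ_4 = -Pb²x(2aL-(3a+b)x)/(2L³EI)  [x≤a] = -12·6²·4·(2·6·12-(3·6+6)·4)/(2·12³·20000) = -3/2500 rad
Superposition: θ = Σ θ_i = -13393/2250000 rad ≈ -0.005952 rad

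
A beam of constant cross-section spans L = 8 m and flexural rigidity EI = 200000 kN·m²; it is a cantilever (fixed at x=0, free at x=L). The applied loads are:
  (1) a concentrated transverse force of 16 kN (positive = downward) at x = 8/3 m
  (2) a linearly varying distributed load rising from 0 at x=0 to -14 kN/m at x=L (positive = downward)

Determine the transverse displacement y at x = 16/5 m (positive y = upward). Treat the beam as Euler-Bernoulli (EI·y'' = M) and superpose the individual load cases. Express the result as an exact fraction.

Load 1 — point force P=16 kN at a=8/3 m (b=L-a=16/3):
  y_1 = -Pa²(3x-a)/(6EI)  [x>a] = -16·(8/3)²·(3·(16/5)-(8/3))/(6·200000) = -832/1265625 m
Load 2 — triangular load w₀=-14 kN/m (0→w₀ over full span):
  y_2 = (w₀Lx³/12-w₀L²x²/6-w₀x⁵/(120L))/EI = ((-14)·8·(16/5)³/12-(-14)·8²·(16/5)²/6-(-14)·(16/5)⁵/(120·8))/200000 = 899584/146484375 m
Superposition: y = Σ y_i = 21688768/3955078125 m ≈ 0.005484 m

y(16/5) = 21688768/3955078125 m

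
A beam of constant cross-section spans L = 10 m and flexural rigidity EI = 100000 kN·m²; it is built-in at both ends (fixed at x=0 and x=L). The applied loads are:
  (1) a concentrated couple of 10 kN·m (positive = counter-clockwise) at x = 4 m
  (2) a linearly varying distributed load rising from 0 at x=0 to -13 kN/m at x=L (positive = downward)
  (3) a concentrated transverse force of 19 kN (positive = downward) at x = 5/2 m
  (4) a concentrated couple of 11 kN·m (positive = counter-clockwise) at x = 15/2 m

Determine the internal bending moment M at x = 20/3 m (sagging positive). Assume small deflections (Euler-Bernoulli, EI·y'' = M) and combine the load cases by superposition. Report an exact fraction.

M(20/3) = -236741/12960 kN·m

Load 1 — applied couple M₀=10 kN·m at a=4 m (b=L-a=6):
  M_1 = R_Ax - M_A - M₀  [x>a] with R_A=36/25, M_A=6/5 = (36/25)·(20/3) - (6/5) - 10 = -8/5 kN·m
Load 2 — triangular load w₀=-13 kN/m (0→w₀ over full span):
  M_2 = 3w₀Lx/20 - w₀L²/30 - w₀x³/(6L) = 3·(-13)·10·(20/3)/20 - (-13)·10²/30 - (-13)·(20/3)³/(6·10) = -1820/81 kN·m
Load 3 — point force P=19 kN at a=5/2 m (b=L-a=15/2):
  M_3 = Pa²(a+3b)(L-x)/L³ - Pa²b/L²  [x>a] = 19·(5/2)²·((5/2)+3·(15/2))·(10-(20/3))/10³ - 19·(5/2)²·(15/2)/10² = 95/96 kN·m
Load 4 — applied couple M₀=11 kN·m at a=15/2 m (b=L-a=5/2):
  M_4 = R_Ax - M_A  [x≤a] with R_A=99/80, M_A=55/16 = (99/80)·(20/3) - (55/16) = 77/16 kN·m
Superposition: M = Σ M_i = -236741/12960 kN·m ≈ -18.267052 kN·m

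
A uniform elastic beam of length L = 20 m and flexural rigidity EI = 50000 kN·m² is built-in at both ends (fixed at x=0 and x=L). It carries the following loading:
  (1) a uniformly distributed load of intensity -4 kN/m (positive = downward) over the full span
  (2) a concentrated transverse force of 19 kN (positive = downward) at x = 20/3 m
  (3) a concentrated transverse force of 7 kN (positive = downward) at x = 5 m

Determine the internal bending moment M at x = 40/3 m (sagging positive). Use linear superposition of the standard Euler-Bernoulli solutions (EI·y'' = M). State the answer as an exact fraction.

Load 1 — uniform load w=-4 kN/m over full span:
  M_1 = wLx/2 - wL²/12 - wx²/2 = (-4)·20·(40/3)/2 - (-4)·20²/12 - (-4)·(40/3)²/2 = -400/9 kN·m
Load 2 — point force P=19 kN at a=20/3 m (b=L-a=40/3):
  M_2 = Pa²(a+3b)(L-x)/L³ - Pa²b/L²  [x>a] = 19·(20/3)²·((20/3)+3·(40/3))·(20-(40/3))/20³ - 19·(20/3)²·(40/3)/20² = 380/81 kN·m
Load 3 — point force P=7 kN at a=5 m (b=L-a=15):
  M_3 = Pa²(a+3b)(L-x)/L³ - Pa²b/L²  [x>a] = 7·5²·(5+3·15)·(20-(40/3))/20³ - 7·5²·15/20² = 35/48 kN·m
Superposition: M = Σ M_i = -50575/1296 kN·m ≈ -39.023920 kN·m

M(40/3) = -50575/1296 kN·m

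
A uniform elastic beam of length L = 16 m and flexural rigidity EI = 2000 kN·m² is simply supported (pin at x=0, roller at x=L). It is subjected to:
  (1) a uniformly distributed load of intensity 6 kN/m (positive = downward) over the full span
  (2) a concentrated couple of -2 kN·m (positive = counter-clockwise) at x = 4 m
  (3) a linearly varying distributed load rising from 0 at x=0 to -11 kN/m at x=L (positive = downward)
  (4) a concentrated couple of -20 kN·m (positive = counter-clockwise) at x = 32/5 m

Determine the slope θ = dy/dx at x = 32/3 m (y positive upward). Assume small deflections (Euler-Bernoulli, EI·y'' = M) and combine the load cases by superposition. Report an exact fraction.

θ(32/3) = 101729/2430000 rad

Load 1 — uniform load w=6 kN/m over full span:
  θ_1 = -w(L³-6Lx²+4x³)/(24EI) = -6·(16³-6·16·(32/3)²+4·(32/3)³)/(24·2000) = 832/3375 rad
Load 2 — applied couple M₀=-2 kN·m at a=4 m (b=L-a=12):
  θ_2 = (M₀x²/(2L)-M₀(x-a)+C₁)/EI  [x>a] with C₁=M₀(3b²-L²)/(6L)=-11/3 = ((-2)·(32/3)²/(2·16)-(-2)·((32/3)-4)+(-11/3))/2000 = 23/18000 rad
Load 3 — triangular load w₀=-11 kN/m (0→w₀ over full span):
  θ_3 = -w₀(7L⁴-30L²x²+15x⁴)/(360LEI) = -(-11)·(7·16⁴-30·16²·(32/3)²+15·(32/3)⁴)/(360·16·2000) = -32032/151875 rad
Load 4 — applied couple M₀=-20 kN·m at a=32/5 m (b=L-a=48/5):
  θ_4 = (M₀x²/(2L)-M₀(x-a)+C₁)/EI  [x>a] with C₁=M₀(3b²-L²)/(6L)=-64/15 = ((-20)·(32/3)²/(2·16)-(-20)·((32/3)-(32/5))+(-64/15))/2000 = 28/5625 rad
Superposition: θ = Σ θ_i = 101729/2430000 rad ≈ 0.041864 rad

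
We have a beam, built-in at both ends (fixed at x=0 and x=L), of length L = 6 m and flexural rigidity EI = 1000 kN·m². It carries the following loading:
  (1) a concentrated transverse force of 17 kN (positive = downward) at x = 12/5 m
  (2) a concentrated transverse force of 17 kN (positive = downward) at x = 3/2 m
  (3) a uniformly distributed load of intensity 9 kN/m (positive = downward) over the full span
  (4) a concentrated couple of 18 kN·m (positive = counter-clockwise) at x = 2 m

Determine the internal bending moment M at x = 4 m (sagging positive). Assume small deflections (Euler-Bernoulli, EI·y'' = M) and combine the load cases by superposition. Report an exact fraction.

Load 1 — point force P=17 kN at a=12/5 m (b=L-a=18/5):
  M_1 = Pa²(a+3b)(L-x)/L³ - Pa²b/L²  [x>a] = 17·(12/5)²·((12/5)+3·(18/5))·(6-4)/6³ - 17·(12/5)²·(18/5)/6² = 272/125 kN·m
Load 2 — point force P=17 kN at a=3/2 m (b=L-a=9/2):
  M_2 = Pa²(a+3b)(L-x)/L³ - Pa²b/L²  [x>a] = 17·(3/2)²·((3/2)+3·(9/2))·(6-4)/6³ - 17·(3/2)²·(9/2)/6² = 17/32 kN·m
Load 3 — uniform load w=9 kN/m over full span:
  M_3 = wLx/2 - wL²/12 - wx²/2 = 9·6·4/2 - 9·6²/12 - 9·4²/2 = 9 kN·m
Load 4 — applied couple M₀=18 kN·m at a=2 m (b=L-a=4):
  M_4 = R_Ax - M_A - M₀  [x>a] with R_A=4, M_A=0 = 4·4 - 0 - 18 = -2 kN·m
Superposition: M = Σ M_i = 38829/4000 kN·m ≈ 9.707250 kN·m

M(4) = 38829/4000 kN·m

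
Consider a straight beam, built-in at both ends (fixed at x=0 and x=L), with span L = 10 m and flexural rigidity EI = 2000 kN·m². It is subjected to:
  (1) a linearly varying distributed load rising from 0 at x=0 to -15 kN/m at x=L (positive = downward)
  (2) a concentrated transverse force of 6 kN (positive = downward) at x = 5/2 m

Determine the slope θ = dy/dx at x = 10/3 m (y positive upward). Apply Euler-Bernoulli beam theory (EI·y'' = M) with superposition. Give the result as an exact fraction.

Load 1 — triangular load w₀=-15 kN/m (0→w₀ over full span):
  θ_1 = -w₀(2x(L-x)(L-2x)(x+2L)+x²(L-x)²)/(120LEI) = -(-15)·(2·(10/3)·(10-(10/3))·(10-2·(10/3))·((10/3)+2·10)+(10/3)²·(10-(10/3))²)/(120·10·2000) = 2/81 rad
Load 2 — point force P=6 kN at a=5/2 m (b=L-a=15/2):
  θ_2 = Pa²(L-x)(2bL-(3b+a)(L-x))/(2L³EI)  [x>a] = 6·(5/2)²·(10-(10/3))·(2·(15/2)·10-(3·(15/2)+(5/2))·(10-(10/3)))/(2·10³·2000) = -1/960 rad
Superposition: θ = Σ θ_i = 613/25920 rad ≈ 0.023650 rad

θ(10/3) = 613/25920 rad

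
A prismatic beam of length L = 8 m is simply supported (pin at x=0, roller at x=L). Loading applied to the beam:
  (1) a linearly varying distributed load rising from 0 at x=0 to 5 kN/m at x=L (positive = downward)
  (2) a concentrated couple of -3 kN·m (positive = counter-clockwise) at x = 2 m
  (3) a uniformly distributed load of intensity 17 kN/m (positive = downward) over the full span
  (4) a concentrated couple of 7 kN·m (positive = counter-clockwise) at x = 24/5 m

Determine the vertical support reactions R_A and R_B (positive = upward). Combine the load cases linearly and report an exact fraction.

Load 1 — triangular load w₀=5 kN/m (0→w₀ over full span):
  R_A = w₀L/6 = 5·8/6 = 20/3 kN
  R_B = w₀L/3 = 5·8/3 = 40/3 kN
Load 2 — applied couple M₀=-3 kN·m at a=2 m (b=L-a=6):
  R_A = M₀/L = (-3)/8 = -3/8 kN
  R_B = -M₀/L = -(-3)/8 = 3/8 kN
Load 3 — uniform load w=17 kN/m over full span:
  R_A = wL/2 = 17·8/2 = 68 kN
  R_B = wL/2 = 17·8/2 = 68 kN
Load 4 — applied couple M₀=7 kN·m at a=24/5 m (b=L-a=16/5):
  R_A = M₀/L = 7/8 kN
  R_B = -M₀/L = -7/8 kN
Superposition: R_A = 451/6 kN, R_B = 485/6 kN

R_A = 451/6 kN, R_B = 485/6 kN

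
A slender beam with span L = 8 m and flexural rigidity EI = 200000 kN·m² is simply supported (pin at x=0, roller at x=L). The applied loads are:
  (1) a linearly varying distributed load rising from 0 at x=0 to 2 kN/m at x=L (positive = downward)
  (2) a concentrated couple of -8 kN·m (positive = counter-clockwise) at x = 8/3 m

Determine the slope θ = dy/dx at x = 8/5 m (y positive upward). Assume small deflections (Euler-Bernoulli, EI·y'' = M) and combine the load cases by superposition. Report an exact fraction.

θ(8/5) = -209/1953125 rad

Load 1 — triangular load w₀=2 kN/m (0→w₀ over full span):
  θ_1 = -w₀(7L⁴-30L²x²+15x⁴)/(360LEI) = -2·(7·8⁴-30·8²·(8/5)²+15·(8/5)⁴)/(360·8·200000) = -1456/17578125 rad
Load 2 — applied couple M₀=-8 kN·m at a=8/3 m (b=L-a=16/3):
  θ_2 = (M₀x²/(2L)+C₁)/EI  [x≤a] with C₁=M₀(3b²-L²)/(6L)=-32/9 = ((-8)·(8/5)²/(2·8)+(-32/9))/200000 = -17/703125 rad
Superposition: θ = Σ θ_i = -209/1953125 rad ≈ -0.000107 rad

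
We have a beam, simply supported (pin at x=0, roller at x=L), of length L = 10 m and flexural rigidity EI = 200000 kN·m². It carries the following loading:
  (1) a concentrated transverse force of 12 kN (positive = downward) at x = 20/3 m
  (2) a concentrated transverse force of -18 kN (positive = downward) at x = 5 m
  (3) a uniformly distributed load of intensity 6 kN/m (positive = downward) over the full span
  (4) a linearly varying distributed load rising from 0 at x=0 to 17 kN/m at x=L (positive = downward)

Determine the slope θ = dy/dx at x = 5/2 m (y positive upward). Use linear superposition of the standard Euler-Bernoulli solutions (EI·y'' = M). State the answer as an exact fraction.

Load 1 — point force P=12 kN at a=20/3 m (b=L-a=10/3):
  θ_1 = -Pb(L²-b²-3x²)/(6LEI)  [x≤a] = -12·(10/3)·(10²-(10/3)²-3·(5/2)²)/(6·10·200000) = -101/432000 rad
Load 2 — point force P=-18 kN at a=5 m (b=L-a=5):
  θ_2 = -Pb(L²-b²-3x²)/(6LEI)  [x≤a] = -(-18)·5·(10²-5²-3·(5/2)²)/(6·10·200000) = 27/64000 rad
Load 3 — uniform load w=6 kN/m over full span:
  θ_3 = -w(L³-6Lx²+4x³)/(24EI) = -6·(10³-6·10·(5/2)²+4·(5/2)³)/(24·200000) = -11/12800 rad
Load 4 — triangular load w₀=17 kN/m (0→w₀ over full span):
  θ_4 = -w₀(7L⁴-30L²x²+15x⁴)/(360LEI) = -17·(7·10⁴-30·10²·(5/2)²+15·(5/2)⁴)/(360·10·200000) = -22559/18432000 rad
Superposition: θ = Σ θ_i = -104797/55296000 rad ≈ -0.001895 rad

θ(5/2) = -104797/55296000 rad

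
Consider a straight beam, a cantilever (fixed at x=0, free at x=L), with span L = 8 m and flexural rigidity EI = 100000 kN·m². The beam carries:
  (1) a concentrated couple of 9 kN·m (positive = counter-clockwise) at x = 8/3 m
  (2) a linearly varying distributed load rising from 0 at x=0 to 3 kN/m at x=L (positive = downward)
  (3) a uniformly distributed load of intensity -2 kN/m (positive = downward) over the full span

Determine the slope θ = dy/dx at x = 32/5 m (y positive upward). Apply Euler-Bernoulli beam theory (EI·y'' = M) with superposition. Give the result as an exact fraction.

Load 1 — applied couple M₀=9 kN·m at a=8/3 m (b=L-a=16/3):
  θ_1 = M₀a/EI  [x>a] = 9·(8/3)/100000 = 3/12500 rad
Load 2 — triangular load w₀=3 kN/m (0→w₀ over full span):
  θ_2 = (w₀Lx²/4-w₀L²x/3-w₀x⁴/(24L))/EI = (3·8·(32/5)²/4-3·8²·(32/5)/3-3·(32/5)⁴/(24·8))/100000 = -3712/1953125 rad
Load 3 — uniform load w=-2 kN/m over full span:
  θ_3 = -wx(x²-3Lx+3L²)/(6EI) = -(-2)·(32/5)·((32/5)²-3·8·(32/5)+3·8²)/(6·100000) = 1984/1171875 rad
Superposition: θ = Σ θ_i = 761/23437500 rad ≈ 0.000032 rad

θ(32/5) = 761/23437500 rad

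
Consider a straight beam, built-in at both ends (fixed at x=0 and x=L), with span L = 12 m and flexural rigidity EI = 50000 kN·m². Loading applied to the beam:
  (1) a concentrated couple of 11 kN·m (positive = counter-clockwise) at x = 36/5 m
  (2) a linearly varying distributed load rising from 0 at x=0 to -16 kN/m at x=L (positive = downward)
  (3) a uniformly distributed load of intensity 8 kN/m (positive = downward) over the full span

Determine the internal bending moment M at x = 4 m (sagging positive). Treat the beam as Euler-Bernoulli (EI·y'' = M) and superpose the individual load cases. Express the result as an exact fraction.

Load 1 — applied couple M₀=11 kN·m at a=36/5 m (b=L-a=24/5):
  M_1 = R_Ax - M_A  [x≤a] with R_A=33/25, M_A=88/25 = (33/25)·4 - (88/25) = 44/25 kN·m
Load 2 — triangular load w₀=-16 kN/m (0→w₀ over full span):
  M_2 = 3w₀Lx/20 - w₀L²/30 - w₀x³/(6L) = 3·(-16)·12·4/20 - (-16)·12²/30 - (-16)·4³/(6·12) = -1088/45 kN·m
Load 3 — uniform load w=8 kN/m over full span:
  M_3 = wLx/2 - wL²/12 - wx²/2 = 8·12·4/2 - 8·12²/12 - 8·4²/2 = 32 kN·m
Superposition: M = Σ M_i = 2156/225 kN·m ≈ 9.582222 kN·m

M(4) = 2156/225 kN·m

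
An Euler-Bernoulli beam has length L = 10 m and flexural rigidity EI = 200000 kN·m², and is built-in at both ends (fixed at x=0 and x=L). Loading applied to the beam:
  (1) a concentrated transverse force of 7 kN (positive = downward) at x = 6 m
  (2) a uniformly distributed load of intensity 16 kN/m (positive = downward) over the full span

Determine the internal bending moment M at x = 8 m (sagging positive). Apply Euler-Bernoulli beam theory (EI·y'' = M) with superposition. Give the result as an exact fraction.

M(8) = -2378/375 kN·m

Load 1 — point force P=7 kN at a=6 m (b=L-a=4):
  M_1 = Pa²(a+3b)(L-x)/L³ - Pa²b/L²  [x>a] = 7·6²·(6+3·4)·(10-8)/10³ - 7·6²·4/10² = -126/125 kN·m
Load 2 — uniform load w=16 kN/m over full span:
  M_2 = wLx/2 - wL²/12 - wx²/2 = 16·10·8/2 - 16·10²/12 - 16·8²/2 = -16/3 kN·m
Superposition: M = Σ M_i = -2378/375 kN·m ≈ -6.341333 kN·m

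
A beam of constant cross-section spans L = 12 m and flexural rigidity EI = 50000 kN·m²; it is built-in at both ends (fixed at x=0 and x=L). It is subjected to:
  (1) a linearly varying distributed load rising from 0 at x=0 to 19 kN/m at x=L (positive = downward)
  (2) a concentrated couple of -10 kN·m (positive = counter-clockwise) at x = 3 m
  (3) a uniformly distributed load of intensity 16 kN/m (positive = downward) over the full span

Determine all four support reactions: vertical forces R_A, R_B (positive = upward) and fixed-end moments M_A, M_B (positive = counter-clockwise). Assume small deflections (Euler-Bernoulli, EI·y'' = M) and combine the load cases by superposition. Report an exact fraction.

R_A = 10341/80 kN, M_A = 11403/40 kN·m, R_B = 14139/80 kN, M_B = -13277/40 kN·m

Load 1 — triangular load w₀=19 kN/m (0→w₀ over full span):
  R_A = 3w₀L/20 = 3·19·12/20 = 171/5 kN
  M_A = w₀L²/30 = 19·12²/30 = 456/5 kN·m
  R_B = 7w₀L/20 = 7·19·12/20 = 399/5 kN
  M_B = -w₀L²/20 = -19·12²/20 = -684/5 kN·m
Load 2 — applied couple M₀=-10 kN·m at a=3 m (b=L-a=9):
  R_A = 6M₀ab/L³ = 6·(-10)·3·9/12³ = -15/16 kN
  M_A = M₀b(2a-b)/L² = (-10)·9·(2·3-9)/12² = 15/8 kN·m
  R_B = -6M₀ab/L³ = -6·(-10)·3·9/12³ = 15/16 kN
  M_B = M₀a(2b-a)/L² = (-10)·3·(2·9-3)/12² = -25/8 kN·m
Load 3 — uniform load w=16 kN/m over full span:
  R_A = wL/2 = 16·12/2 = 96 kN
  M_A = wL²/12 = 16·12²/12 = 192 kN·m
  R_B = wL/2 = 16·12/2 = 96 kN
  M_B = -wL²/12 = -16·12²/12 = -192 kN·m
Superposition: R_A = 10341/80 kN, M_A = 11403/40 kN·m, R_B = 14139/80 kN, M_B = -13277/40 kN·m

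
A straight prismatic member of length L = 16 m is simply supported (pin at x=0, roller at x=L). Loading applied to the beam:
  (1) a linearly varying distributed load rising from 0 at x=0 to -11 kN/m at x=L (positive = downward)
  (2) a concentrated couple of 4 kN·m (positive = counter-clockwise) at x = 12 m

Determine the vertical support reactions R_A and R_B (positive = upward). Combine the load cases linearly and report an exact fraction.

Load 1 — triangular load w₀=-11 kN/m (0→w₀ over full span):
  R_A = w₀L/6 = (-11)·16/6 = -88/3 kN
  R_B = w₀L/3 = (-11)·16/3 = -176/3 kN
Load 2 — applied couple M₀=4 kN·m at a=12 m (b=L-a=4):
  R_A = M₀/L = 4/16 = 1/4 kN
  R_B = -M₀/L = -4/16 = -1/4 kN
Superposition: R_A = -349/12 kN, R_B = -707/12 kN

R_A = -349/12 kN, R_B = -707/12 kN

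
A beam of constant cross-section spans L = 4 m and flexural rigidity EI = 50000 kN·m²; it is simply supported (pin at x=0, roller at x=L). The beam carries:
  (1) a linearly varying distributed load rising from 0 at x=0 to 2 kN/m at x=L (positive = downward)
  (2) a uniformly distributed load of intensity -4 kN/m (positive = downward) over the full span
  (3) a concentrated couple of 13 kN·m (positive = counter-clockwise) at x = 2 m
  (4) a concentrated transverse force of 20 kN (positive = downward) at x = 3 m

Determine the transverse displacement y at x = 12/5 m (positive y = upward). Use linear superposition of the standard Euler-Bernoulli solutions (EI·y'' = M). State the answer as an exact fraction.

y(12/5) = -182051/1171875000 m

Load 1 — triangular load w₀=2 kN/m (0→w₀ over full span):
  y_1 = -w₀x(7L⁴-10L²x²+3x⁴)/(360LEI) = -2·(12/5)·(7·4⁴-10·4²·(12/5)²+3·(12/5)⁴)/(360·4·50000) = -9472/146484375 m
Load 2 — uniform load w=-4 kN/m over full span:
  y_2 = -wx(L³-2Lx²+x³)/(24EI) = -(-4)·(12/5)·(4³-2·4·(12/5)²+(12/5)³)/(24·50000) = 496/1953125 m
Load 3 — applied couple M₀=13 kN·m at a=2 m (b=L-a=2):
  y_3 = (M₀x³/(6L)-M₀(x-a)²/2+C₁x)/EI  [x>a] with C₁=M₀(3b²-L²)/(6L)=-13/6 = (13·(12/5)³/(6·4)-13·((12/5)-2)²/2+(-13/6)·(12/5))/50000 = 39/1562500 m
Load 4 — point force P=20 kN at a=3 m (b=L-a=1):
  y_4 = -Pbx(L²-b²-x²)/(6LEI)  [x≤a] = -20·1·(12/5)·(4²-1²-(12/5)²)/(6·4·50000) = -231/625000 m
Superposition: y = Σ y_i = -182051/1171875000 m ≈ -0.000155 m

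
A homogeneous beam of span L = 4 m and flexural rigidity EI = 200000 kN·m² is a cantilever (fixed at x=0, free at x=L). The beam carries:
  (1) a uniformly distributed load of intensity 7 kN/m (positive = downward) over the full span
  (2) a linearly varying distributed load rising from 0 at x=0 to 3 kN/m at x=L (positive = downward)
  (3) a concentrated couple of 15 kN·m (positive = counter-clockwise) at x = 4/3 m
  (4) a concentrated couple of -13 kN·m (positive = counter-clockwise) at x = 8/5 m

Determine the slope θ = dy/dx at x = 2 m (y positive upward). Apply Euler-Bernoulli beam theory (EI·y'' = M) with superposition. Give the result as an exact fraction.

Load 1 — uniform load w=7 kN/m over full span:
  θ_1 = -wx(x²-3Lx+3L²)/(6EI) = -7·2·(2²-3·4·2+3·4²)/(6·200000) = -49/150000 rad
Load 2 — triangular load w₀=3 kN/m (0→w₀ over full span):
  θ_2 = (w₀Lx²/4-w₀L²x/3-w₀x⁴/(24L))/EI = (3·4·2²/4-3·4²·2/3-3·2⁴/(24·4))/200000 = -41/400000 rad
Load 3 — applied couple M₀=15 kN·m at a=4/3 m (b=L-a=8/3):
  θ_3 = M₀a/EI  [x>a] = 15·(4/3)/200000 = 1/10000 rad
Load 4 — applied couple M₀=-13 kN·m at a=8/5 m (b=L-a=12/5):
  θ_4 = M₀a/EI  [x>a] = (-13)·(8/5)/200000 = -13/125000 rad
Superposition: θ = Σ θ_i = -2599/6000000 rad ≈ -0.000433 rad

θ(2) = -2599/6000000 rad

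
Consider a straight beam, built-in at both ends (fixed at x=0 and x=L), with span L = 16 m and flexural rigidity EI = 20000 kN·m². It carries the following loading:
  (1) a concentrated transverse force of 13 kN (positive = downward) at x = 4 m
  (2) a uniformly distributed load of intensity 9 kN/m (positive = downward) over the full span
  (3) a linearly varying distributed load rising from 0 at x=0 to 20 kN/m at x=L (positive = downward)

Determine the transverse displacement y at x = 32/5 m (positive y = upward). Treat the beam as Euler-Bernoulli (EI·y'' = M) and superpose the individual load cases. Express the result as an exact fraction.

Load 1 — point force P=13 kN at a=4 m (b=L-a=12):
  y_1 = -Pa²(L-x)²(3bL-(3b+a)(L-x))/(6L³EI)  [x>a] = -13·4²·(16-(32/5))²·(3·12·16-(3·12+4)·(16-(32/5)))/(6·16³·20000) = -117/15625 m
Load 2 — uniform load w=9 kN/m over full span:
  y_2 = -wx²(L-x)²/(24EI) = -9·(32/5)²·(16-(32/5))²/(24·20000) = -27648/390625 m
Load 3 — triangular load w₀=20 kN/m (0→w₀ over full span):
  y_3 = -w₀x²(L-x)²(x+2L)/(120LEI) = -20·(32/5)²·(16-(32/5))²·((32/5)+2·16)/(120·16·20000) = -147456/1953125 m
Superposition: y = Σ y_i = -300321/1953125 m ≈ -0.153764 m

y(32/5) = -300321/1953125 m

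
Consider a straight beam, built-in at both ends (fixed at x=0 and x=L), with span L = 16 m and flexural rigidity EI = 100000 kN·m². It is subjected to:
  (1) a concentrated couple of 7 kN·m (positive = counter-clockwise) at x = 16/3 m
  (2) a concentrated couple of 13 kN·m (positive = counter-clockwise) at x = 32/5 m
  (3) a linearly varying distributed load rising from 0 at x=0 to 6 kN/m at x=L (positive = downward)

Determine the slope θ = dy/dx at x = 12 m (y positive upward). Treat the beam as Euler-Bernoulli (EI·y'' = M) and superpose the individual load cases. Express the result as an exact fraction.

Load 1 — applied couple M₀=7 kN·m at a=16/3 m (b=L-a=32/3):
  θ_1 = (R_Ax²/2 - M_Ax - M₀(x-a))/EI  [x>a] with R_A=7/12, M_A=0 = ((7/12)·12²/2 - 0·12 - 7·(12-(16/3)))/100000 = -7/150000 rad
Load 2 — applied couple M₀=13 kN·m at a=32/5 m (b=L-a=48/5):
  θ_2 = (R_Ax²/2 - M_Ax - M₀(x-a))/EI  [x>a] with R_A=117/100, M_A=39/25 = ((117/100)·12²/2 - (39/25)·12 - 13·(12-(32/5)))/100000 = -91/1250000 rad
Load 3 — triangular load w₀=6 kN/m (0→w₀ over full span):
  θ_3 = -w₀(2x(L-x)(L-2x)(x+2L)+x²(L-x)²)/(120LEI) = -6·(2·12·(16-12)·(16-2·12)·(12+2·16)+12²·(16-12)²)/(120·16·100000) = 123/125000 rad
Superposition: θ = Σ θ_i = 1621/1875000 rad ≈ 0.000865 rad

θ(12) = 1621/1875000 rad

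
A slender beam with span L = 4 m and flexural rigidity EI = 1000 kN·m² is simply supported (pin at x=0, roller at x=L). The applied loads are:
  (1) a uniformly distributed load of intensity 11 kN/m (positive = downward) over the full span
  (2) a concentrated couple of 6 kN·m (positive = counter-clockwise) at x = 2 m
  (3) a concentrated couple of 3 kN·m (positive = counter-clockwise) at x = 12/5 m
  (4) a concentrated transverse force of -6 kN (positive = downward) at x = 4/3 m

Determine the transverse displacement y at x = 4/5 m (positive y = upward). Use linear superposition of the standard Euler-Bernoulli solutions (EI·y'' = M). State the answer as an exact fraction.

y(4/5) = -79387/4218750 m

Load 1 — uniform load w=11 kN/m over full span:
  y_1 = -wx(L³-2Lx²+x³)/(24EI) = -11·(4/5)·(4³-2·4·(4/5)²+(4/5)³)/(24·1000) = -5104/234375 m
Load 2 — applied couple M₀=6 kN·m at a=2 m (b=L-a=2):
  y_2 = (M₀x³/(6L)+C₁x)/EI  [x≤a] with C₁=M₀(3b²-L²)/(6L)=-1 = (6·(4/5)³/(6·4)+(-1)·(4/5))/1000 = -21/31250 m
Load 3 — applied couple M₀=3 kN·m at a=12/5 m (b=L-a=8/5):
  y_3 = (M₀x³/(6L)+C₁x)/EI  [x≤a] with C₁=M₀(3b²-L²)/(6L)=-26/25 = (3·(4/5)³/(6·4)+(-26/25)·(4/5))/1000 = -12/15625 m
Load 4 — point force P=-6 kN at a=4/3 m (b=L-a=8/3):
  y_4 = -Pbx(L²-b²-x²)/(6LEI)  [x≤a] = -(-6)·(8/3)·(4/5)·(4²-(8/3)²-(4/5)²)/(6·4·1000) = 1856/421875 m
Superposition: y = Σ y_i = -79387/4218750 m ≈ -0.018818 m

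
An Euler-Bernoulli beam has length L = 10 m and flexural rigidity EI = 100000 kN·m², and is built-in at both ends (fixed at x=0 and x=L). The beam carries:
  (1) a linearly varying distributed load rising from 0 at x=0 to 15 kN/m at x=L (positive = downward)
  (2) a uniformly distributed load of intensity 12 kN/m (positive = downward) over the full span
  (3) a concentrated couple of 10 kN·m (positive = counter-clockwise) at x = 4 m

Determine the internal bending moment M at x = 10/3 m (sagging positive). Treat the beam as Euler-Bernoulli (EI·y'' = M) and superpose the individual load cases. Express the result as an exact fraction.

M(10/3) = 7111/135 kN·m

Load 1 — triangular load w₀=15 kN/m (0→w₀ over full span):
  M_1 = 3w₀Lx/20 - w₀L²/30 - w₀x³/(6L) = 3·15·10·(10/3)/20 - 15·10²/30 - 15·(10/3)³/(6·10) = 425/27 kN·m
Load 2 — uniform load w=12 kN/m over full span:
  M_2 = wLx/2 - wL²/12 - wx²/2 = 12·10·(10/3)/2 - 12·10²/12 - 12·(10/3)²/2 = 100/3 kN·m
Load 3 — applied couple M₀=10 kN·m at a=4 m (b=L-a=6):
  M_3 = R_Ax - M_A  [x≤a] with R_A=36/25, M_A=6/5 = (36/25)·(10/3) - (6/5) = 18/5 kN·m
Superposition: M = Σ M_i = 7111/135 kN·m ≈ 52.674074 kN·m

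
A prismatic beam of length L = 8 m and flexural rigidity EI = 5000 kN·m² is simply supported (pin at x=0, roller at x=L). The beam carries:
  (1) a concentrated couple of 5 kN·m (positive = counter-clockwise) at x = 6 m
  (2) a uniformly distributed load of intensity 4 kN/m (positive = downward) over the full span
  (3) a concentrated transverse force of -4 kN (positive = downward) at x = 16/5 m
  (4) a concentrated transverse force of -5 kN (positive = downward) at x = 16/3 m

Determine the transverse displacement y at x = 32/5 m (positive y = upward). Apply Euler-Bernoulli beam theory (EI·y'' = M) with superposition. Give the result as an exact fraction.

Load 1 — applied couple M₀=5 kN·m at a=6 m (b=L-a=2):
  y_1 = (M₀x³/(6L)-M₀(x-a)²/2+C₁x)/EI  [x>a] with C₁=M₀(3b²-L²)/(6L)=-65/12 = (5·(32/5)³/(6·8)-5·((32/5)-6)²/2+(-65/12)·(32/5))/5000 = -97/62500 m
Load 2 — uniform load w=4 kN/m over full span:
  y_2 = -wx(L³-2Lx²+x³)/(24EI) = -4·(32/5)·(8³-2·8·(32/5)²+(32/5)³)/(24·5000) = -29696/1171875 m
Load 3 — point force P=-4 kN at a=16/5 m (b=L-a=24/5):
  y_3 = -Pa(L-x)(2Lx-a²-x²)/(6LEI)  [x>a] = -(-4)·(16/5)·(8-(32/5))·(2·8·(32/5)-(16/5)²-(32/5)²)/(6·8·5000) = 1024/234375 m
Load 4 — point force P=-5 kN at a=16/3 m (b=L-a=8/3):
  y_4 = -Pa(L-x)(2Lx-a²-x²)/(6LEI)  [x>a] = -(-5)·(16/3)·(8-(32/5))·(2·8·(32/5)-(16/3)²-(32/5)²)/(6·8·5000) = 7424/1265625 m
Superposition: y = Σ y_i = -2108233/126562500 m ≈ -0.016658 m

y(32/5) = -2108233/126562500 m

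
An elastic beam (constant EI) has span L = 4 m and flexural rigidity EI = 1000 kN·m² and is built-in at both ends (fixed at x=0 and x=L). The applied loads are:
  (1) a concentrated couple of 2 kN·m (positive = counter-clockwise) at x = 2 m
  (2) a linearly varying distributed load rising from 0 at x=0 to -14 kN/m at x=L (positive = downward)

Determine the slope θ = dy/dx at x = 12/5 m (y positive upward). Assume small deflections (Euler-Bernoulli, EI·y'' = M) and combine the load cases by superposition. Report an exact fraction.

Load 1 — applied couple M₀=2 kN·m at a=2 m (b=L-a=2):
  θ_1 = (R_Ax²/2 - M_Ax - M₀(x-a))/EI  [x>a] with R_A=3/4, M_A=1/2 = ((3/4)·(12/5)²/2 - (1/2)·(12/5) - 2·((12/5)-2))/1000 = 1/6250 rad
Load 2 — triangular load w₀=-14 kN/m (0→w₀ over full span):
  θ_2 = -w₀(2x(L-x)(L-2x)(x+2L)+x²(L-x)²)/(120LEI) = -(-14)·(2·(12/5)·(4-(12/5))·(4-2·(12/5))·((12/5)+2·4)+(12/5)²·(4-(12/5))²)/(120·4·1000) = -112/78125 rad
Superposition: θ = Σ θ_i = -199/156250 rad ≈ -0.001274 rad

θ(12/5) = -199/156250 rad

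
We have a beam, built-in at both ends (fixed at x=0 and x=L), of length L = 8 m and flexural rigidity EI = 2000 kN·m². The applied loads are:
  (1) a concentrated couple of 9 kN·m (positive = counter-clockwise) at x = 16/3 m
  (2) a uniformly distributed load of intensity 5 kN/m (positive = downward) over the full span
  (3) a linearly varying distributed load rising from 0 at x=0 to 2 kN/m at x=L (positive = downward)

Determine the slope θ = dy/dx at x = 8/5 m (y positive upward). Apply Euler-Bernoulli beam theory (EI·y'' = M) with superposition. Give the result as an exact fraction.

θ(8/5) = -6371/468750 rad

Load 1 — applied couple M₀=9 kN·m at a=16/3 m (b=L-a=8/3):
  θ_1 = (R_Ax²/2 - M_Ax)/EI  [x≤a] with R_A=3/2, M_A=3 = ((3/2)·(8/5)²/2 - 3·(8/5))/2000 = -9/6250 rad
Load 2 — uniform load w=5 kN/m over full span:
  θ_2 = -wx(L-x)(L-2x)/(12EI) = -5·(8/5)·(8-(8/5))·(8-2·(8/5))/(12·2000) = -32/3125 rad
Load 3 — triangular load w₀=2 kN/m (0→w₀ over full span):
  θ_3 = -w₀(2x(L-x)(L-2x)(x+2L)+x²(L-x)²)/(120LEI) = -2·(2·(8/5)·(8-(8/5))·(8-2·(8/5))·((8/5)+2·8)+(8/5)²·(8-(8/5))²)/(120·8·2000) = -448/234375 rad
Superposition: θ = Σ θ_i = -6371/468750 rad ≈ -0.013591 rad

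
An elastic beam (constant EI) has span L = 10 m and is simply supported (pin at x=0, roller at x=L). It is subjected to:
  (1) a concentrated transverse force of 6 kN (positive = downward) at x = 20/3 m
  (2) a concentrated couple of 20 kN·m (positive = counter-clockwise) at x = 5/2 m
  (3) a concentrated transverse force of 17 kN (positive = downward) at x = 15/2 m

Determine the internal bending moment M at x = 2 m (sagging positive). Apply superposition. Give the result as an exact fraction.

Load 1 — point force P=6 kN at a=20/3 m (b=L-a=10/3):
  M_1 = Pbx/L  [x≤a] = 6·(10/3)·2/10 = 4 kN·m
Load 2 — applied couple M₀=20 kN·m at a=5/2 m (b=L-a=15/2):
  M_2 = M₀x/L  [x≤a] = 20·2/10 = 4 kN·m
Load 3 — point force P=17 kN at a=15/2 m (b=L-a=5/2):
  M_3 = Pbx/L  [x≤a] = 17·(5/2)·2/10 = 17/2 kN·m
Superposition: M = Σ M_i = 33/2 kN·m ≈ 16.500000 kN·m

M(2) = 33/2 kN·m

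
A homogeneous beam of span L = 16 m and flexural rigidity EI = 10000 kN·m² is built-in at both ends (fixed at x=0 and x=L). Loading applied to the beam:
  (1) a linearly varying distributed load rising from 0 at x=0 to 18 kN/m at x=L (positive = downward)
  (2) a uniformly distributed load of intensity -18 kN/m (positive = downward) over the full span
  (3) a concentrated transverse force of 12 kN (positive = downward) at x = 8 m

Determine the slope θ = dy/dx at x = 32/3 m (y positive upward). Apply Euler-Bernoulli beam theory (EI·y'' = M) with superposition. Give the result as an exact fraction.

Load 1 — triangular load w₀=18 kN/m (0→w₀ over full span):
  θ_1 = -w₀(2x(L-x)(L-2x)(x+2L)+x²(L-x)²)/(120LEI) = -18·(2·(32/3)·(16-(32/3))·(16-2·(32/3))·((32/3)+2·16)+(32/3)²·(16-(32/3))²)/(120·16·10000) = 1792/84375 rad
Load 2 — uniform load w=-18 kN/m over full span:
  θ_2 = -wx(L-x)(L-2x)/(12EI) = -(-18)·(32/3)·(16-(32/3))·(16-2·(32/3))/(12·10000) = -256/5625 rad
Load 3 — point force P=12 kN at a=8 m (b=L-a=8):
  θ_3 = Pa²(L-x)(2bL-(3b+a)(L-x))/(2L³EI)  [x>a] = 12·8²·(16-(32/3))·(2·8·16-(3·8+8)·(16-(32/3)))/(2·16³·10000) = 8/1875 rad
Superposition: θ = Σ θ_i = -1688/84375 rad ≈ -0.020006 rad

θ(32/3) = -1688/84375 rad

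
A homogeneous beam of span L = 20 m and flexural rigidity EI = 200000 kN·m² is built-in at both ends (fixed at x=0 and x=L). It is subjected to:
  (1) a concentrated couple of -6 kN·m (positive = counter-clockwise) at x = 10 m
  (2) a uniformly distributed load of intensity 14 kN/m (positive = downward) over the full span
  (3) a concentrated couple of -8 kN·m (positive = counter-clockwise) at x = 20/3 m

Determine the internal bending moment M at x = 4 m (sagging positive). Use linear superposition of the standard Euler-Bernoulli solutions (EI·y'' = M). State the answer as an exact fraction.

M(4) = -211/10 kN·m

Load 1 — applied couple M₀=-6 kN·m at a=10 m (b=L-a=10):
  M_1 = R_Ax - M_A  [x≤a] with R_A=-9/20, M_A=-3/2 = (-9/20)·4 - (-3/2) = -3/10 kN·m
Load 2 — uniform load w=14 kN/m over full span:
  M_2 = wLx/2 - wL²/12 - wx²/2 = 14·20·4/2 - 14·20²/12 - 14·4²/2 = -56/3 kN·m
Load 3 — applied couple M₀=-8 kN·m at a=20/3 m (b=L-a=40/3):
  M_3 = R_Ax - M_A  [x≤a] with R_A=-8/15, M_A=0 = (-8/15)·4 - 0 = -32/15 kN·m
Superposition: M = Σ M_i = -211/10 kN·m ≈ -21.100000 kN·m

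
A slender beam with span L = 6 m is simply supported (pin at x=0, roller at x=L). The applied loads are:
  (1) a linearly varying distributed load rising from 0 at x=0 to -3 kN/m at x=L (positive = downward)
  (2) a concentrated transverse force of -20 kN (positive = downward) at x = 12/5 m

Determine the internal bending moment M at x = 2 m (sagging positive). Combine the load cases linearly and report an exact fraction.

M(2) = -88/3 kN·m

Load 1 — triangular load w₀=-3 kN/m (0→w₀ over full span):
  M_1 = w₀Lx/6 - w₀x³/(6L) = (-3)·6·2/6 - (-3)·2³/(6·6) = -16/3 kN·m
Load 2 — point force P=-20 kN at a=12/5 m (b=L-a=18/5):
  M_2 = Pbx/L  [x≤a] = (-20)·(18/5)·2/6 = -24 kN·m
Superposition: M = Σ M_i = -88/3 kN·m ≈ -29.333333 kN·m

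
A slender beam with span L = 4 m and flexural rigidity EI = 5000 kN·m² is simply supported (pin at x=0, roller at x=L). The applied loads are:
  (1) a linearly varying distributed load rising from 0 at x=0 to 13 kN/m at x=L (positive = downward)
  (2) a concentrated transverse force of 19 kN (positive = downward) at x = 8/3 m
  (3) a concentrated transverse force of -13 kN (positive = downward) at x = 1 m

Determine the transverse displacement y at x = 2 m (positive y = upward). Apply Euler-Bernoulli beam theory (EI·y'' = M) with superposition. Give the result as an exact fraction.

y(2) = -10151/1620000 m

Load 1 — triangular load w₀=13 kN/m (0→w₀ over full span):
  y_1 = -w₀x(7L⁴-10L²x²+3x⁴)/(360LEI) = -13·2·(7·4⁴-10·4²·2²+3·2⁴)/(360·4·5000) = -13/3000 m
Load 2 — point force P=19 kN at a=8/3 m (b=L-a=4/3):
  y_2 = -Pbx(L²-b²-x²)/(6LEI)  [x≤a] = -19·(4/3)·2·(4²-(4/3)²-2²)/(6·4·5000) = -437/101250 m
Load 3 — point force P=-13 kN at a=1 m (b=L-a=3):
  y_3 = -Pa(L-x)(2Lx-a²-x²)/(6LEI)  [x>a] = -(-13)·1·(4-2)·(2·4·2-1²-2²)/(6·4·5000) = 143/60000 m
Superposition: y = Σ y_i = -10151/1620000 m ≈ -0.006266 m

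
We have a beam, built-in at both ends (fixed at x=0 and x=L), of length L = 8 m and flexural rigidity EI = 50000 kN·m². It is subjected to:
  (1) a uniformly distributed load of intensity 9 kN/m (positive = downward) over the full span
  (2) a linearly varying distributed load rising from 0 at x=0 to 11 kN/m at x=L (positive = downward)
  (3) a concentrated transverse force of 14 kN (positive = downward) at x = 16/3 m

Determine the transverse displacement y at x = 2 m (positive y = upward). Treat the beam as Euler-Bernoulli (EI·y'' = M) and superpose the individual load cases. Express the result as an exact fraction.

Load 1 — uniform load w=9 kN/m over full span:
  y_1 = -wx²(L-x)²/(24EI) = -9·2²·(8-2)²/(24·50000) = -27/25000 m
Load 2 — triangular load w₀=11 kN/m (0→w₀ over full span):
  y_2 = -w₀x²(L-x)²(x+2L)/(120LEI) = -11·2²·(8-2)²·(2+2·8)/(120·8·50000) = -297/500000 m
Load 3 — point force P=14 kN at a=16/3 m (b=L-a=8/3):
  y_3 = -Pb²x²(3aL-(3a+b)x)/(6L³EI)  [x≤a] = -14·(8/3)²·2²·(3·(16/3)·8-(3·(16/3)+(8/3))·2)/(6·8³·50000) = -119/506250 m
Superposition: y = Σ y_i = -77317/40500000 m ≈ -0.001909 m

y(2) = -77317/40500000 m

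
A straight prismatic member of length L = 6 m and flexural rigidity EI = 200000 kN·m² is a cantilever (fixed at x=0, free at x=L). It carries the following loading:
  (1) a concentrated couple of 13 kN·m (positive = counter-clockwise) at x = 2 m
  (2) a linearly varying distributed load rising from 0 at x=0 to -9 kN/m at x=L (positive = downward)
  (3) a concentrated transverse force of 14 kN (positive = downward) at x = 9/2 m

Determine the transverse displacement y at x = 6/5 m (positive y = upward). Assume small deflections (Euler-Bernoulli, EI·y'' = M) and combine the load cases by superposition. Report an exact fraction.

Load 1 — applied couple M₀=13 kN·m at a=2 m (b=L-a=4):
  y_1 = M₀x²/(2EI)  [x≤a] = 13·(6/5)²/(2·200000) = 117/2500000 m
Load 2 — triangular load w₀=-9 kN/m (0→w₀ over full span):
  y_2 = (w₀Lx³/12-w₀L²x²/6-w₀x⁵/(120L))/EI = ((-9)·6·(6/5)³/12-(-9)·6²·(6/5)²/6-(-9)·(6/5)⁵/(120·6))/200000 = 546993/1562500000 m
Load 3 — point force P=14 kN at a=9/2 m (b=L-a=3/2):
  y_3 = -Px²(3a-x)/(6EI)  [x≤a] = -14·(6/5)²·(3·(9/2)-(6/5))/(6·200000) = -2583/12500000 m
Superposition: y = Σ y_i = 297243/1562500000 m ≈ 0.000190 m

y(6/5) = 297243/1562500000 m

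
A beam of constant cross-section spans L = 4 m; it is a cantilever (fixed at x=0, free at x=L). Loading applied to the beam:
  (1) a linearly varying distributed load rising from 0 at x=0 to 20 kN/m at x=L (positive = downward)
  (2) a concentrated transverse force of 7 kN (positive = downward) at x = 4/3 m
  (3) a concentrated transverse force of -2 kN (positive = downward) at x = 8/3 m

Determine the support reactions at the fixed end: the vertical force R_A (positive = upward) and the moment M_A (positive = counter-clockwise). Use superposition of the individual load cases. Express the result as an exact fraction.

Load 1 — triangular load w₀=20 kN/m (0→w₀ over full span):
  R_A = w₀L/2 = 20·4/2 = 40 kN
  M_A = w₀L²/3 = 20·4²/3 = 320/3 kN·m
Load 2 — point force P=7 kN at a=4/3 m (b=L-a=8/3):
  R_A = P = 7 kN
  M_A = Pa = 7·(4/3) = 28/3 kN·m
Load 3 — point force P=-2 kN at a=8/3 m (b=L-a=4/3):
  R_A = P = (-2) = -2 kN
  M_A = Pa = (-2)·(8/3) = -16/3 kN·m
Superposition: R_A = 45 kN, M_A = 332/3 kN·m

R_A = 45 kN, M_A = 332/3 kN·m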